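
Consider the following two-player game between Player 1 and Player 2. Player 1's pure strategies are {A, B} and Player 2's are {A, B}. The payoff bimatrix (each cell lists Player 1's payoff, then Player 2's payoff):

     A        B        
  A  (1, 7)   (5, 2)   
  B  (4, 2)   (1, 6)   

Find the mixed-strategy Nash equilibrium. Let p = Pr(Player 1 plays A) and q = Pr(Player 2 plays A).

Player 1's mix must leave Player 2 indifferent between A and B.
  Player 2's expected payoff from A: p·7 + (1−p)·2 = 5p + 2
  Player 2's expected payoff from B: p·2 + (1−p)·6 = -4p + 6
  5p + 2 = -4p + 6  ⇒  9p = 4  ⇒  p = 4/9.
For Player 1 to be willing to mix, Player 1 must be indifferent between A and B, which pins down Player 2's mix.
  Player 1's payoff to A: q·1 + (1−q)·5 = -4q + 5
  Player 1's payoff to B: q·4 + (1−q)·1 = 3q + 1
  -4q + 5 = 3q + 1  ⇒  -7q = -4  ⇒  q = 4/7.

p = 4/9, q = 4/7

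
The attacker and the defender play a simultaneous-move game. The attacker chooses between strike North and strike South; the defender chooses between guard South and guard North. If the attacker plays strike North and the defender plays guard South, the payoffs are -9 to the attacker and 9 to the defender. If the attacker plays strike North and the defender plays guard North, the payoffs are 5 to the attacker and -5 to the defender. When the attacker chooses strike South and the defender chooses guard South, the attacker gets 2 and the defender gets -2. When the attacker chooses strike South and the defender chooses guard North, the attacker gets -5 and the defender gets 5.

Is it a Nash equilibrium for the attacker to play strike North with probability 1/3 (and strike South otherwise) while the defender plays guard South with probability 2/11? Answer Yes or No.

Given the defender's mix q = 2/11, the attacker's payoff from strike North is 27/11 but from strike South is -41/11. The attacker strictly prefers strike North, so the attacker would not mix.
So the proposed profile is not a Nash equilibrium.

No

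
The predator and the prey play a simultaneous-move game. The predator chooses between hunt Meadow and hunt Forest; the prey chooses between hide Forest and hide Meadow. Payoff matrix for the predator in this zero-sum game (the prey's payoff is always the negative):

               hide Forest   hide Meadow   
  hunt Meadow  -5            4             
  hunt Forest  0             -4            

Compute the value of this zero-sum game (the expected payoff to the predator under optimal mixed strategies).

For the predator to be willing to mix, the predator must be indifferent between hunt Meadow and hunt Forest, which pins down the prey's mix.
  the predator's expected payoff from hunt Meadow: q·(-5) + (1−q)·4 = -9q + 4
  the predator's expected payoff from hunt Forest: q·0 + (1−q)·(-4) = 4q - 4
  -9q + 4 = 4q - 4  ⇒  -13q = -8  ⇒  q = 8/13.
The value is the predator's expected payoff against this mix (using hunt Meadow): (8/13)·(-5) + (5/13)·4 = -20/13.

v = -20/13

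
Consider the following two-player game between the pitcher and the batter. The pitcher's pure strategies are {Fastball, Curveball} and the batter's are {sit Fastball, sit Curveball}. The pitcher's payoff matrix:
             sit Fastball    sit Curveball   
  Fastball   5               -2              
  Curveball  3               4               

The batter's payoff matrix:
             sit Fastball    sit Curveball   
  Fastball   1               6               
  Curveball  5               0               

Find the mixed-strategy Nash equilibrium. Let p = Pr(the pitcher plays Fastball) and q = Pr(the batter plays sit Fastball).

p = 1/2, q = 3/4

The batter's indifference between sit Fastball and sit Curveball determines the pitcher's mixing probability p:
  the batter's payoff from sit Fastball: p·1 + (1−p)·5 = -4p + 5
  the batter's payoff from sit Curveball: p·6 + (1−p)·0 = 6p
  -4p + 5 = 6p  ⇒  -10p = -5  ⇒  p = 1/2.
For the pitcher to be willing to mix, the pitcher must be indifferent between Fastball and Curveball, which pins down the batter's mix.
  the pitcher's payoff to Fastball: q·5 + (1−q)·(-2) = 7q - 2
  the pitcher's payoff to Curveball: q·3 + (1−q)·4 = -q + 4
  7q - 2 = -q + 4  ⇒  8q = 6  ⇒  q = 3/4.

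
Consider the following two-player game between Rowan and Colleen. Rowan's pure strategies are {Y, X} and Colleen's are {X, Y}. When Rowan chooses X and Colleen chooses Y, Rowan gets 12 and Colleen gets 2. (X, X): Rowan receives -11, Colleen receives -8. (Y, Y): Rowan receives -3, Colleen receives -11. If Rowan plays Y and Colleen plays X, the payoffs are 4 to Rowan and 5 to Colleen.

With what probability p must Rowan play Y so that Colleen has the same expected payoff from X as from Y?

Set Colleen's expected payoff from X equal to that from Y:
  Colleen's payoff from X: p·5 + (1−p)·(-8) = 13p - 8
  Colleen's payoff from Y: p·(-11) + (1−p)·2 = -13p + 2
  13p - 8 = -13p + 2  ⇒  26p = 10  ⇒  p = 5/13.

p = 5/13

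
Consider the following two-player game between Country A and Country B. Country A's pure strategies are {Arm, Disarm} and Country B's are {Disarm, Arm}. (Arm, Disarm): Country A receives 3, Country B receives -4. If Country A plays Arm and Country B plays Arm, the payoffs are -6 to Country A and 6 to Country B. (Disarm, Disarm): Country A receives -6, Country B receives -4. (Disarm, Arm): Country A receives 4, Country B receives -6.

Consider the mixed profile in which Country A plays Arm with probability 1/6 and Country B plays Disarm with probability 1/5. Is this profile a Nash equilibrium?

Given Country B's mix q = 1/5, Country A's payoff from Arm is -21/5 but from Disarm is 2. Country A strictly prefers Disarm, so Country A would not mix.
So the proposed profile is not a Nash equilibrium.

No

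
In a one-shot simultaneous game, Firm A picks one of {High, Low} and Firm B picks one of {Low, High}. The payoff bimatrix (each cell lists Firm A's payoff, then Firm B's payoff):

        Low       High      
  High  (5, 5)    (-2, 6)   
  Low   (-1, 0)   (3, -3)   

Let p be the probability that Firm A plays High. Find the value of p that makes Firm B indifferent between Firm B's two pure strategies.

p = 3/4

Firm A's mix must leave Firm B indifferent between Low and High.
  Firm B's payoff from Low: p·5 + (1−p)·0 = 5p
  Firm B's payoff from High: p·6 + (1−p)·(-3) = 9p - 3
  5p = 9p - 3  ⇒  -4p = -3  ⇒  p = 3/4.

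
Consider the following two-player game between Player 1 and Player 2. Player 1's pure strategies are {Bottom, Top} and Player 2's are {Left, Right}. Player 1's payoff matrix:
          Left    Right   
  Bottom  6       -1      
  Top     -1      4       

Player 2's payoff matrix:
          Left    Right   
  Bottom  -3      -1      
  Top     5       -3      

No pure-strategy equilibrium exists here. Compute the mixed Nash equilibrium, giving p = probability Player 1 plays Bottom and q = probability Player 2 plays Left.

p = 4/5, q = 5/12

Player 1's mix must leave Player 2 indifferent between Left and Right.
  Player 2's payoff from Left: p·(-3) + (1−p)·5 = -8p + 5
  Player 2's payoff from Right: p·(-1) + (1−p)·(-3) = 2p - 3
  -8p + 5 = 2p - 3  ⇒  -10p = -8  ⇒  p = 4/5.
In a mixed equilibrium Player 1 is indifferent between Bottom and Top; this condition fixes q.
  Player 1's payoff to Bottom: q·6 + (1−q)·(-1) = 7q - 1
  Player 1's payoff to Top: q·(-1) + (1−q)·4 = -5q + 4
  7q - 1 = -5q + 4  ⇒  12q = 5  ⇒  q = 5/12.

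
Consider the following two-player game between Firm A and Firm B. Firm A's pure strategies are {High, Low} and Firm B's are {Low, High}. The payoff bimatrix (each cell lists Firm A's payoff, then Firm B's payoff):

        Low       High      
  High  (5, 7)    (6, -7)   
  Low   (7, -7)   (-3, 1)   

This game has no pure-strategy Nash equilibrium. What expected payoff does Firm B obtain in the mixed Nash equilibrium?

-21/11

Firm A's mix must leave Firm B indifferent between Low and High.
  Firm B's expected payoff from Low: p·7 + (1−p)·(-7) = 14p - 7
  Firm B's expected payoff from High: p·(-7) + (1−p)·1 = -8p + 1
  14p - 7 = -8p + 1  ⇒  22p = 8  ⇒  p = 4/11.
At equilibrium Firm B is indifferent across columns, so Firm B's payoff equals the payoff from Low: (4/11)·7 + (7/11)·(-7) = -21/11.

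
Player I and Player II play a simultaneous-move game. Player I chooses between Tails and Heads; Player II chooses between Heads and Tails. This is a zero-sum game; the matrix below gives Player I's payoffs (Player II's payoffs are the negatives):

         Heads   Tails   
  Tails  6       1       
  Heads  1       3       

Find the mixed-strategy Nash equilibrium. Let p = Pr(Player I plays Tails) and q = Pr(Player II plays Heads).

For Player II to be willing to mix, Player II must be indifferent between Heads and Tails, which pins down Player I's mix.
  Player II's expected payoff from Heads: p·(-6) + (1−p)·(-1) = -5p - 1
  Player II's expected payoff from Tails: p·(-1) + (1−p)·(-3) = 2p - 3
  -5p - 1 = 2p - 3  ⇒  -7p = -2  ⇒  p = 2/7.
Set Player I's expected payoff from Tails equal to that from Heads:
  Player I's payoff from Tails: q·6 + (1−q)·1 = 5q + 1
  Player I's payoff from Heads: q·1 + (1−q)·3 = -2q + 3
  5q + 1 = -2q + 3  ⇒  7q = 2  ⇒  q = 2/7.

p = 2/7, q = 2/7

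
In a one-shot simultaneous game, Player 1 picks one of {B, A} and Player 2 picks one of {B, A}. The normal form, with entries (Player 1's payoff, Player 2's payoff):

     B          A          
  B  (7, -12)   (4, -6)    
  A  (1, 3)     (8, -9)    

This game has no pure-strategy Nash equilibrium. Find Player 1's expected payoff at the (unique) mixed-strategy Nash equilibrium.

26/5

Set Player 1's expected payoff from B equal to that from A:
  Player 1's payoff to B: q·7 + (1−q)·4 = 3q + 4
  Player 1's payoff to A: q·1 + (1−q)·8 = -7q + 8
  3q + 4 = -7q + 8  ⇒  10q = 4  ⇒  q = 2/5.
At equilibrium Player 1 is indifferent across rows, so Player 1's payoff equals the payoff from B: (2/5)·7 + (3/5)·4 = 26/5.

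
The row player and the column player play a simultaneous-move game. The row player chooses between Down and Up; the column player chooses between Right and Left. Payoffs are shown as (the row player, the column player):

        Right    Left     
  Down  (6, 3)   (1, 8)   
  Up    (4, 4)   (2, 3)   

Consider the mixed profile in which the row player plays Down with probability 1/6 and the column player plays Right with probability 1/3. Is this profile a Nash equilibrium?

Check the column player's indifference given the row player's mix p = 1/6:
  payoff from Right = 23/6; payoff from Left = 23/6 — equal.
Check the row player's indifference given the column player's mix q = 1/3:
  payoff from Down = 8/3; payoff from Up = 8/3 — equal.
Both players are indifferent, so neither can profitably deviate.

Yes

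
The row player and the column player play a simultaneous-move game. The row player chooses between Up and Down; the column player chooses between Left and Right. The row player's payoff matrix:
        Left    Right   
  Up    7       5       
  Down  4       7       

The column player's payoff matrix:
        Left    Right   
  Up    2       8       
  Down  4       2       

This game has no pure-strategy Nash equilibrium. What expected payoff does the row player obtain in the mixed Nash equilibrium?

In a mixed equilibrium the row player is indifferent between Up and Down; this condition fixes q.
  the row player's payoff from Up: q·7 + (1−q)·5 = 2q + 5
  the row player's payoff from Down: q·4 + (1−q)·7 = -3q + 7
  2q + 5 = -3q + 7  ⇒  5q = 2  ⇒  q = 2/5.
At equilibrium the row player is indifferent across rows, so the row player's payoff equals the payoff from Up: (2/5)·7 + (3/5)·5 = 29/5.

29/5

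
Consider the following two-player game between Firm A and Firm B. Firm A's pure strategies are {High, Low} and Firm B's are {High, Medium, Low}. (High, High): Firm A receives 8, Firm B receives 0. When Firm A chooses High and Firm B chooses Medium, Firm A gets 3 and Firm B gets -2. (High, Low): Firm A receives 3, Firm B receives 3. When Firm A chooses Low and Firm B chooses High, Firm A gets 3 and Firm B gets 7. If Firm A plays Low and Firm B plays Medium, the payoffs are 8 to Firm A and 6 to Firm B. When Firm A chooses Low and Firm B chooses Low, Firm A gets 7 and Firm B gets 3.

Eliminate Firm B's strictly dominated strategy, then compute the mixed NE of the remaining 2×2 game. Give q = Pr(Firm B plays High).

q = 4/9

Firm B's strategy Medium is strictly dominated by High: 0 > -2 and 7 > 6. Eliminate Medium.
Firm B's mix must leave Firm A indifferent between High and Low.
  Firm A's payoff from High: q·8 + (1−q)·3 = 5q + 3
  Firm A's payoff from Low: q·3 + (1−q)·7 = -4q + 7
  5q + 3 = -4q + 7  ⇒  9q = 4  ⇒  q = 4/9.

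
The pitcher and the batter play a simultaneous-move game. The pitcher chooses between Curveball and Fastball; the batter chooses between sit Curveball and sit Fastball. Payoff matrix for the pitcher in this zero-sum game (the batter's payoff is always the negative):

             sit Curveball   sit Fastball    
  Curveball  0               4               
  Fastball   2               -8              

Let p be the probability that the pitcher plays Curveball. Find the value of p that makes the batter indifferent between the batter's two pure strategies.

p = 5/7

In a mixed equilibrium the batter is indifferent between sit Curveball and sit Fastball; this condition fixes p.
  the batter's payoff from sit Curveball: p·0 + (1−p)·(-2) = 2p - 2
  the batter's payoff from sit Fastball: p·(-4) + (1−p)·8 = -12p + 8
  2p - 2 = -12p + 8  ⇒  14p = 10  ⇒  p = 5/7.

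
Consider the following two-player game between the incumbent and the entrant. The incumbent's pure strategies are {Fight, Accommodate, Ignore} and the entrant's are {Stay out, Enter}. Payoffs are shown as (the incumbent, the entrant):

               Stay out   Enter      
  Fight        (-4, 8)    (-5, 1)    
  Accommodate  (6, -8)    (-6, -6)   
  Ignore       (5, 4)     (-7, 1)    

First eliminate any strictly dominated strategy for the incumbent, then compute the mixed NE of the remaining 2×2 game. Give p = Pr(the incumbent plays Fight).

The incumbent's strategy Ignore is strictly dominated by Accommodate: 6 > 5 and -6 > -7. Eliminate Ignore.
The entrant's indifference between Stay out and Enter determines the incumbent's mixing probability p:
  the entrant's payoff from Stay out: p·8 + (1−p)·(-8) = 16p - 8
  the entrant's payoff from Enter: p·1 + (1−p)·(-6) = 7p - 6
  16p - 8 = 7p - 6  ⇒  9p = 2  ⇒  p = 2/9.

p = 2/9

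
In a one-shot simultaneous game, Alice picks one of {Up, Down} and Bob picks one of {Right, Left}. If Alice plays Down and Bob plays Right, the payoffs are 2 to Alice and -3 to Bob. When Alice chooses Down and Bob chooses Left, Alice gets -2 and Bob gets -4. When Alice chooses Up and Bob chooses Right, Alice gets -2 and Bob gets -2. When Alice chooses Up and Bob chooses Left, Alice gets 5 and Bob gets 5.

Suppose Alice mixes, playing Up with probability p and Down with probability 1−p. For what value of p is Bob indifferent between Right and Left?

Set Bob's expected payoff from Right equal to that from Left:
  Bob's expected payoff from Right: p·(-2) + (1−p)·(-3) = p - 3
  Bob's expected payoff from Left: p·5 + (1−p)·(-4) = 9p - 4
  p - 3 = 9p - 4  ⇒  -8p = -1  ⇒  p = 1/8.

p = 1/8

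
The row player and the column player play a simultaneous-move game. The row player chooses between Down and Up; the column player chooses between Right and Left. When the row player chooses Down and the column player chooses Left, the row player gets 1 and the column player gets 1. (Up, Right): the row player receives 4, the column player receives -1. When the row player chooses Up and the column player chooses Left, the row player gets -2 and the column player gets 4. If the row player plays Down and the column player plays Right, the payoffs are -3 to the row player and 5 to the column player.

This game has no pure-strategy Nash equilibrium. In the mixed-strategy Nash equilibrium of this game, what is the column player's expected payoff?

7/3

In a mixed equilibrium the column player is indifferent between Right and Left; this condition fixes p.
  the column player's expected payoff from Right: p·5 + (1−p)·(-1) = 6p - 1
  the column player's expected payoff from Left: p·1 + (1−p)·4 = -3p + 4
  6p - 1 = -3p + 4  ⇒  9p = 5  ⇒  p = 5/9.
At equilibrium the column player is indifferent across columns, so the column player's payoff equals the payoff from Right: (5/9)·5 + (4/9)·(-1) = 7/3.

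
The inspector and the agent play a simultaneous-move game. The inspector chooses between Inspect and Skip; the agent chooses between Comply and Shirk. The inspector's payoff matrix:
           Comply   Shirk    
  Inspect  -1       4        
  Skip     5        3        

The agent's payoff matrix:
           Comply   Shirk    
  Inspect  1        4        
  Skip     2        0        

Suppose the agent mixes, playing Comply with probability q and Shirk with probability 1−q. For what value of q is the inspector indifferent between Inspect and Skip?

For the inspector to be willing to mix, the inspector must be indifferent between Inspect and Skip, which pins down the agent's mix.
  the inspector's expected payoff from Inspect: q·(-1) + (1−q)·4 = -5q + 4
  the inspector's expected payoff from Skip: q·5 + (1−q)·3 = 2q + 3
  -5q + 4 = 2q + 3  ⇒  -7q = -1  ⇒  q = 1/7.

q = 1/7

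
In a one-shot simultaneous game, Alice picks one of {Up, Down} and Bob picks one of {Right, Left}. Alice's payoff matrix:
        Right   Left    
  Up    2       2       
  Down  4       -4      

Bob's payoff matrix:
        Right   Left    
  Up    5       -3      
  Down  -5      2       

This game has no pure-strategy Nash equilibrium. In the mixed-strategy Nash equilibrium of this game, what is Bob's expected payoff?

-1/3

Set Bob's expected payoff from Right equal to that from Left:
  Bob's expected payoff from Right: p·5 + (1−p)·(-5) = 10p - 5
  Bob's expected payoff from Left: p·(-3) + (1−p)·2 = -5p + 2
  10p - 5 = -5p + 2  ⇒  15p = 7  ⇒  p = 7/15.
At equilibrium Bob is indifferent across columns, so Bob's payoff equals the payoff from Right: (7/15)·5 + (8/15)·(-5) = -1/3.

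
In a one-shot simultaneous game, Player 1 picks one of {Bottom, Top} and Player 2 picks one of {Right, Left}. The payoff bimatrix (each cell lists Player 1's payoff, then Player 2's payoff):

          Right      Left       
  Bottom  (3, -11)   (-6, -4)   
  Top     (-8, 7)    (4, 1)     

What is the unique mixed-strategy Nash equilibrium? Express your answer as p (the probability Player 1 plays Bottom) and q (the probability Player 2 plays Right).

p = 6/13, q = 10/21

For Player 2 to be willing to mix, Player 2 must be indifferent between Right and Left, which pins down Player 1's mix.
  Player 2's payoff from Right: p·(-11) + (1−p)·7 = -18p + 7
  Player 2's payoff from Left: p·(-4) + (1−p)·1 = -5p + 1
  -18p + 7 = -5p + 1  ⇒  -13p = -6  ⇒  p = 6/13.
Set Player 1's expected payoff from Bottom equal to that from Top:
  Player 1's expected payoff from Bottom: q·3 + (1−q)·(-6) = 9q - 6
  Player 1's expected payoff from Top: q·(-8) + (1−q)·4 = -12q + 4
  9q - 6 = -12q + 4  ⇒  21q = 10  ⇒  q = 10/21.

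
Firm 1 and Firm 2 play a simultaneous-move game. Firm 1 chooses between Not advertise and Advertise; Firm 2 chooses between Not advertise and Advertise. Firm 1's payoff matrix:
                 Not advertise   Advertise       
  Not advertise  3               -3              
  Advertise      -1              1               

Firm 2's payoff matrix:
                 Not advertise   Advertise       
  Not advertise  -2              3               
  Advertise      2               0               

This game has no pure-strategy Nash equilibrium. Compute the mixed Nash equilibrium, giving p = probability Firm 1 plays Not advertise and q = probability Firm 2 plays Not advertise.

p = 2/7, q = 1/2

In a mixed equilibrium Firm 2 is indifferent between Not advertise and Advertise; this condition fixes p.
  Firm 2's expected payoff from Not advertise: p·(-2) + (1−p)·2 = -4p + 2
  Firm 2's expected payoff from Advertise: p·3 + (1−p)·0 = 3p
  -4p + 2 = 3p  ⇒  -7p = -2  ⇒  p = 2/7.
Firm 2's mix must leave Firm 1 indifferent between Not advertise and Advertise.
  Firm 1's payoff from Not advertise: q·3 + (1−q)·(-3) = 6q - 3
  Firm 1's payoff from Advertise: q·(-1) + (1−q)·1 = -2q + 1
  6q - 3 = -2q + 1  ⇒  8q = 4  ⇒  q = 1/2.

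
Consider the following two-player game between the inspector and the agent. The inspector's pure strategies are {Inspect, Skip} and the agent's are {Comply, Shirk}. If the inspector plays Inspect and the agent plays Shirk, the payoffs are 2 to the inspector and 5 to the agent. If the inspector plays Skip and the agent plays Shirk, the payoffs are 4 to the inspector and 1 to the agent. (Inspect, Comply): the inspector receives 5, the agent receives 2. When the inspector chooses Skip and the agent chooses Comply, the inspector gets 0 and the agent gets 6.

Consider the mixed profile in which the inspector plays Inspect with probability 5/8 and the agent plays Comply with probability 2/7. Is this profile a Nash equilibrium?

Yes

Check the agent's indifference given the inspector's mix p = 5/8:
  payoff from Comply = 7/2; payoff from Shirk = 7/2 — equal.
Check the inspector's indifference given the agent's mix q = 2/7:
  payoff from Inspect = 20/7; payoff from Skip = 20/7 — equal.
Both players are indifferent, so neither can profitably deviate.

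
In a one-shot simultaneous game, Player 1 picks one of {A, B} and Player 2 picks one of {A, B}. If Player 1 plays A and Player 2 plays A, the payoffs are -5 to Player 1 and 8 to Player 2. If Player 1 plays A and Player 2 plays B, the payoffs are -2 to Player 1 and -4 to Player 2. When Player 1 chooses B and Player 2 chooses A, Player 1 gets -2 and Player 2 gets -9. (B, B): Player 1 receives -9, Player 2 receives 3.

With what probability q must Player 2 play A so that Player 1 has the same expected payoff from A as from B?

Player 2's mix must leave Player 1 indifferent between A and B.
  Player 1's payoff to A: q·(-5) + (1−q)·(-2) = -3q - 2
  Player 1's payoff to B: q·(-2) + (1−q)·(-9) = 7q - 9
  -3q - 2 = 7q - 9  ⇒  -10q = -7  ⇒  q = 7/10.

q = 7/10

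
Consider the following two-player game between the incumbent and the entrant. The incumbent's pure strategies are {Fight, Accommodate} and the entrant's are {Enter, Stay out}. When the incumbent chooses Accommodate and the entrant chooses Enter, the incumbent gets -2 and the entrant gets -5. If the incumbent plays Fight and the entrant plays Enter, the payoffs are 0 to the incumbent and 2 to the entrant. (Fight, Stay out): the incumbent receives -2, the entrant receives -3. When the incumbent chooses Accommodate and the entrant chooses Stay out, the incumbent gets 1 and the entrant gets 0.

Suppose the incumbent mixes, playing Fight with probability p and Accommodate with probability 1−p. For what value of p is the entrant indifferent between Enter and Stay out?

Set the entrant's expected payoff from Enter equal to that from Stay out:
  the entrant's expected payoff from Enter: p·2 + (1−p)·(-5) = 7p - 5
  the entrant's expected payoff from Stay out: p·(-3) + (1−p)·0 = -3p
  7p - 5 = -3p  ⇒  10p = 5  ⇒  p = 1/2.

p = 1/2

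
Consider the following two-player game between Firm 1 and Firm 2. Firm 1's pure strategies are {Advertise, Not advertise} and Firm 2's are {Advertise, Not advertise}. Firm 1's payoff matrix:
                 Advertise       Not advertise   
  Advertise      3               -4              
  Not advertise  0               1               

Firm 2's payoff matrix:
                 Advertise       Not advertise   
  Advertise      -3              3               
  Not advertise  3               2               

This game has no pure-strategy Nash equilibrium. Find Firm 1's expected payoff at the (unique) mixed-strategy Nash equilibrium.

For Firm 1 to be willing to mix, Firm 1 must be indifferent between Advertise and Not advertise, which pins down Firm 2's mix.
  Firm 1's expected payoff from Advertise: q·3 + (1−q)·(-4) = 7q - 4
  Firm 1's expected payoff from Not advertise: q·0 + (1−q)·1 = -q + 1
  7q - 4 = -q + 1  ⇒  8q = 5  ⇒  q = 5/8.
At equilibrium Firm 1 is indifferent across rows, so Firm 1's payoff equals the payoff from Advertise: (5/8)·3 + (3/8)·(-4) = 3/8.

3/8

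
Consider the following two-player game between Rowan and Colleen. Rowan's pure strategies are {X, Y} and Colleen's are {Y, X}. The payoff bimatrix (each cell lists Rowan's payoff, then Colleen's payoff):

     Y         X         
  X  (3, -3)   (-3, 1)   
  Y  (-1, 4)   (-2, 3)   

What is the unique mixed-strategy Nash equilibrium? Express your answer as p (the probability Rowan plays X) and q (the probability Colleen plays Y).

p = 1/5, q = 1/5

Set Colleen's expected payoff from Y equal to that from X:
  Colleen's payoff from Y: p·(-3) + (1−p)·4 = -7p + 4
  Colleen's payoff from X: p·1 + (1−p)·3 = -2p + 3
  -7p + 4 = -2p + 3  ⇒  -5p = -1  ⇒  p = 1/5.
Rowan's indifference between X and Y determines Colleen's mixing probability q:
  Rowan's expected payoff from X: q·3 + (1−q)·(-3) = 6q - 3
  Rowan's expected payoff from Y: q·(-1) + (1−q)·(-2) = q - 2
  6q - 3 = q - 2  ⇒  5q = 1  ⇒  q = 1/5.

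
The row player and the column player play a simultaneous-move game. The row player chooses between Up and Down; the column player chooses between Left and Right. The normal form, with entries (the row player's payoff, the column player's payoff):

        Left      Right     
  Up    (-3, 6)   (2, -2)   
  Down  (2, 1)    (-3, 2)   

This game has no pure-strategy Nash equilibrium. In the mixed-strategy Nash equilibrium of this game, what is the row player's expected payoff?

The row player's indifference between Up and Down determines the column player's mixing probability q:
  the row player's payoff from Up: q·(-3) + (1−q)·2 = -5q + 2
  the row player's payoff from Down: q·2 + (1−q)·(-3) = 5q - 3
  -5q + 2 = 5q - 3  ⇒  -10q = -5  ⇒  q = 1/2.
At equilibrium the row player is indifferent across rows, so the row player's payoff equals the payoff from Up: (1/2)·(-3) + (1/2)·2 = -1/2.

-1/2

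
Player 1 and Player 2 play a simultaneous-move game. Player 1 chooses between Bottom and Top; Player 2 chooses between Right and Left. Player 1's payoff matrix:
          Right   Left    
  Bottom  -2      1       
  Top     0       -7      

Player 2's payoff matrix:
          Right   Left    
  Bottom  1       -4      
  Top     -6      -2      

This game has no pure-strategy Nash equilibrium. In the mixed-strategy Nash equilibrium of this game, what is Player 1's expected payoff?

Player 2's mix must leave Player 1 indifferent between Bottom and Top.
  Player 1's payoff to Bottom: q·(-2) + (1−q)·1 = -3q + 1
  Player 1's payoff to Top: q·0 + (1−q)·(-7) = 7q - 7
  -3q + 1 = 7q - 7  ⇒  -10q = -8  ⇒  q = 4/5.
At equilibrium Player 1 is indifferent across rows, so Player 1's payoff equals the payoff from Bottom: (4/5)·(-2) + (1/5)·1 = -7/5.

-7/5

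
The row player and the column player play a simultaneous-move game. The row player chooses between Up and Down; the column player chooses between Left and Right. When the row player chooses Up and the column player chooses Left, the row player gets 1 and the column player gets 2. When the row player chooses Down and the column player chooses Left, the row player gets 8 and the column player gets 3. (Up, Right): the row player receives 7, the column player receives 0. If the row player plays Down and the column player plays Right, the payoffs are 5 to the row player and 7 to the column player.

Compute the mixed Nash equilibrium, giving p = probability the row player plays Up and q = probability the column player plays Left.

For the column player to be willing to mix, the column player must be indifferent between Left and Right, which pins down the row player's mix.
  the column player's expected payoff from Left: p·2 + (1−p)·3 = -p + 3
  the column player's expected payoff from Right: p·0 + (1−p)·7 = -7p + 7
  -p + 3 = -7p + 7  ⇒  6p = 4  ⇒  p = 2/3.
Set the row player's expected payoff from Up equal to that from Down:
  the row player's payoff to Up: q·1 + (1−q)·7 = -6q + 7
  the row player's payoff to Down: q·8 + (1−q)·5 = 3q + 5
  -6q + 7 = 3q + 5  ⇒  -9q = -2  ⇒  q = 2/9.

p = 2/3, q = 2/9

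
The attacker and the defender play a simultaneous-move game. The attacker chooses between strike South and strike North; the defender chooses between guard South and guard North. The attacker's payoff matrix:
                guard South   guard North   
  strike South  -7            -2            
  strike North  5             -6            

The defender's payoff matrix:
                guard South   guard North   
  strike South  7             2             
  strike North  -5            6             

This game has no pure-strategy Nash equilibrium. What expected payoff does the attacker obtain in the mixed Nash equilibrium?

-13/4

The attacker's indifference between strike South and strike North determines the defender's mixing probability q:
  the attacker's payoff to strike South: q·(-7) + (1−q)·(-2) = -5q - 2
  the attacker's payoff to strike North: q·5 + (1−q)·(-6) = 11q - 6
  -5q - 2 = 11q - 6  ⇒  -16q = -4  ⇒  q = 1/4.
At equilibrium the attacker is indifferent across rows, so the attacker's payoff equals the payoff from strike South: (1/4)·(-7) + (3/4)·(-2) = -13/4.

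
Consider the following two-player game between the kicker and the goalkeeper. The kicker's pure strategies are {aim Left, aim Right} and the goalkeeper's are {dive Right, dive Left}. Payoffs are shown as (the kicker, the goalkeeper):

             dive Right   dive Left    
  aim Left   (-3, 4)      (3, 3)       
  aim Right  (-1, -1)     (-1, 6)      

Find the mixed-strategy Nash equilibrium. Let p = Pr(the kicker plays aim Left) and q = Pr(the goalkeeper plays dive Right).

For the goalkeeper to be willing to mix, the goalkeeper must be indifferent between dive Right and dive Left, which pins down the kicker's mix.
  the goalkeeper's expected payoff from dive Right: p·4 + (1−p)·(-1) = 5p - 1
  the goalkeeper's expected payoff from dive Left: p·3 + (1−p)·6 = -3p + 6
  5p - 1 = -3p + 6  ⇒  8p = 7  ⇒  p = 7/8.
Set the kicker's expected payoff from aim Left equal to that from aim Right:
  the kicker's expected payoff from aim Left: q·(-3) + (1−q)·3 = -6q + 3
  the kicker's expected payoff from aim Right: q·(-1) + (1−q)·(-1) = -1
  -6q + 3 = -1  ⇒  -6q = -4  ⇒  q = 2/3.

p = 7/8, q = 2/3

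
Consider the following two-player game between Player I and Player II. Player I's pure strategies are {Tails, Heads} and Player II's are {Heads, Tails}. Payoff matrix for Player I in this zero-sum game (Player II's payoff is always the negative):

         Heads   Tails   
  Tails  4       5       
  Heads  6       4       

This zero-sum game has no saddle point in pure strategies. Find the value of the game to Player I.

v = 14/3

Player I's indifference between Tails and Heads determines Player II's mixing probability q:
  Player I's payoff from Tails: q·4 + (1−q)·5 = -q + 5
  Player I's payoff from Heads: q·6 + (1−q)·4 = 2q + 4
  -q + 5 = 2q + 4  ⇒  -3q = -1  ⇒  q = 1/3.
The value is Player I's expected payoff against this mix (using Tails): (1/3)·4 + (2/3)·5 = 14/3.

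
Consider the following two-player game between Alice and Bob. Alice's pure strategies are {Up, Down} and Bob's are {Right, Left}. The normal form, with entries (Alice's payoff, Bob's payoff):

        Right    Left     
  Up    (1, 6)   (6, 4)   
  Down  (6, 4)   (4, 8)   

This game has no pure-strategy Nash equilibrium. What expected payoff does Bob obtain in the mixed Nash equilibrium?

16/3

For Bob to be willing to mix, Bob must be indifferent between Right and Left, which pins down Alice's mix.
  Bob's expected payoff from Right: p·6 + (1−p)·4 = 2p + 4
  Bob's expected payoff from Left: p·4 + (1−p)·8 = -4p + 8
  2p + 4 = -4p + 8  ⇒  6p = 4  ⇒  p = 2/3.
At equilibrium Bob is indifferent across columns, so Bob's payoff equals the payoff from Right: (2/3)·6 + (1/3)·4 = 16/3.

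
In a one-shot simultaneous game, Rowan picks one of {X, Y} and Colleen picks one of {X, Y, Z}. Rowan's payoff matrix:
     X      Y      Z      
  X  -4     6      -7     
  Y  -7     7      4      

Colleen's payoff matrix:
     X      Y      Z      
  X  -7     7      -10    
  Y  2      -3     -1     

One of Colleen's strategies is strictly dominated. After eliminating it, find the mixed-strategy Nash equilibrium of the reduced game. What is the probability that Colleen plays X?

Colleen's strategy Z is strictly dominated by X: -7 > -10 and 2 > -1. Eliminate Z.
For Rowan to be willing to mix, Rowan must be indifferent between X and Y, which pins down Colleen's mix.
  Rowan's payoff to X: q·(-4) + (1−q)·6 = -10q + 6
  Rowan's payoff to Y: q·(-7) + (1−q)·7 = -14q + 7
  -10q + 6 = -14q + 7  ⇒  4q = 1  ⇒  q = 1/4.

q = 1/4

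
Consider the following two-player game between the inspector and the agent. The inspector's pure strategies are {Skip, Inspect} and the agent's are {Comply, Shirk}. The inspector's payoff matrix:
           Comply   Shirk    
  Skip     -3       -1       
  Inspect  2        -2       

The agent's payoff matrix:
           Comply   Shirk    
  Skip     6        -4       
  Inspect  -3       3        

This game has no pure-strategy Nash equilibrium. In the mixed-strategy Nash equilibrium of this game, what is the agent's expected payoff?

3/8

Set the agent's expected payoff from Comply equal to that from Shirk:
  the agent's payoff from Comply: p·6 + (1−p)·(-3) = 9p - 3
  the agent's payoff from Shirk: p·(-4) + (1−p)·3 = -7p + 3
  9p - 3 = -7p + 3  ⇒  16p = 6  ⇒  p = 3/8.
At equilibrium the agent is indifferent across columns, so the agent's payoff equals the payoff from Comply: (3/8)·6 + (5/8)·(-3) = 3/8.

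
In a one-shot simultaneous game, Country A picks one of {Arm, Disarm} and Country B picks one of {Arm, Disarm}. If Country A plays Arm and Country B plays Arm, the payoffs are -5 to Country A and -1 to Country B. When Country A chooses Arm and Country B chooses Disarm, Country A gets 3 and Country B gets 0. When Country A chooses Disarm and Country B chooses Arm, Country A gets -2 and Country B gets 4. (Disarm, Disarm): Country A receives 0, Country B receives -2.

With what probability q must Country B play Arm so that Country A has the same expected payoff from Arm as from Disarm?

For Country A to be willing to mix, Country A must be indifferent between Arm and Disarm, which pins down Country B's mix.
  Country A's payoff from Arm: q·(-5) + (1−q)·3 = -8q + 3
  Country A's payoff from Disarm: q·(-2) + (1−q)·0 = -2q
  -8q + 3 = -2q  ⇒  -6q = -3  ⇒  q = 1/2.

q = 1/2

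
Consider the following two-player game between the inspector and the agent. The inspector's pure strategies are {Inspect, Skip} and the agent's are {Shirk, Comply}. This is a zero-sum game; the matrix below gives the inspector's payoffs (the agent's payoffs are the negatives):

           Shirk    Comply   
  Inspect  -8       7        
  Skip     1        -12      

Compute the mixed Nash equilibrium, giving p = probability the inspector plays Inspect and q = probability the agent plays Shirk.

The inspector's mix must leave the agent indifferent between Shirk and Comply.
  the agent's payoff to Shirk: p·8 + (1−p)·(-1) = 9p - 1
  the agent's payoff to Comply: p·(-7) + (1−p)·12 = -19p + 12
  9p - 1 = -19p + 12  ⇒  28p = 13  ⇒  p = 13/28.
Set the inspector's expected payoff from Inspect equal to that from Skip:
  the inspector's payoff to Inspect: q·(-8) + (1−q)·7 = -15q + 7
  the inspector's payoff to Skip: q·1 + (1−q)·(-12) = 13q - 12
  -15q + 7 = 13q - 12  ⇒  -28q = -19  ⇒  q = 19/28.

p = 13/28, q = 19/28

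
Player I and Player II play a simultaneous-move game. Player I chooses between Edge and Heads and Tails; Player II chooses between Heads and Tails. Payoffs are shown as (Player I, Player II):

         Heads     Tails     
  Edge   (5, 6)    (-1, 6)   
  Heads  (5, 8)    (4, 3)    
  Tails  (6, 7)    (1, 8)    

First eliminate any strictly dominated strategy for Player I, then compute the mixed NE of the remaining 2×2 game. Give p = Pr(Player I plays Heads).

Player I's strategy Edge is strictly dominated by Tails: 6 > 5 and 1 > -1. Eliminate Edge.
Player I's mix must leave Player II indifferent between Heads and Tails.
  Player II's expected payoff from Heads: p·8 + (1−p)·7 = p + 7
  Player II's expected payoff from Tails: p·3 + (1−p)·8 = -5p + 8
  p + 7 = -5p + 8  ⇒  6p = 1  ⇒  p = 1/6.

p = 1/6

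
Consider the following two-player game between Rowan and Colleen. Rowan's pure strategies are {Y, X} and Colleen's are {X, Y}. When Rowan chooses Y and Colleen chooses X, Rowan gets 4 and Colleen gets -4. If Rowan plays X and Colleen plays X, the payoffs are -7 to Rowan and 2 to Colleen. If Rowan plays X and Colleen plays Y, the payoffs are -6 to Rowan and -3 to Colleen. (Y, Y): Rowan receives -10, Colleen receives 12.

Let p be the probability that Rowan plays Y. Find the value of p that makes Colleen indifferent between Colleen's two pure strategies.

p = 5/21

Set Colleen's expected payoff from X equal to that from Y:
  Colleen's payoff to X: p·(-4) + (1−p)·2 = -6p + 2
  Colleen's payoff to Y: p·12 + (1−p)·(-3) = 15p - 3
  -6p + 2 = 15p - 3  ⇒  -21p = -5  ⇒  p = 5/21.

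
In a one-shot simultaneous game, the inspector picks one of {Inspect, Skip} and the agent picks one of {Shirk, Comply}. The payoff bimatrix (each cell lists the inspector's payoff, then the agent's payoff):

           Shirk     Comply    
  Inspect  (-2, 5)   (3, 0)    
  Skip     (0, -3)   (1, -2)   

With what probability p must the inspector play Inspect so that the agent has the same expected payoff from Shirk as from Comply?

The inspector's mix must leave the agent indifferent between Shirk and Comply.
  the agent's payoff from Shirk: p·5 + (1−p)·(-3) = 8p - 3
  the agent's payoff from Comply: p·0 + (1−p)·(-2) = 2p - 2
  8p - 3 = 2p - 2  ⇒  6p = 1  ⇒  p = 1/6.

p = 1/6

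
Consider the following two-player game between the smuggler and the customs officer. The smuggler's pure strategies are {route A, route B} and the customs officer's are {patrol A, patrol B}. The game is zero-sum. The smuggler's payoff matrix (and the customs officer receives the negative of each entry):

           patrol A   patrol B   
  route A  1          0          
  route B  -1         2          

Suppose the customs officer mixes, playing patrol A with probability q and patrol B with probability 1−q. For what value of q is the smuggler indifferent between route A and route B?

q = 1/2

Set the smuggler's expected payoff from route A equal to that from route B:
  the smuggler's payoff from route A: q·1 + (1−q)·0 = q
  the smuggler's payoff from route B: q·(-1) + (1−q)·2 = -3q + 2
  q = -3q + 2  ⇒  4q = 2  ⇒  q = 1/2.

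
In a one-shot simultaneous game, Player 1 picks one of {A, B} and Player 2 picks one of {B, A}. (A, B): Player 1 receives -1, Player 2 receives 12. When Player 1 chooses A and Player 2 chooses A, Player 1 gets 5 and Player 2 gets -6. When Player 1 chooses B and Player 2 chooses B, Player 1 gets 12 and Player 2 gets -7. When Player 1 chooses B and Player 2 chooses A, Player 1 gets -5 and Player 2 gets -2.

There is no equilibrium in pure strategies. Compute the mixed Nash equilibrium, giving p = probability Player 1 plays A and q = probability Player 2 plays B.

p = 5/23, q = 10/23

Player 1's mix must leave Player 2 indifferent between B and A.
  Player 2's expected payoff from B: p·12 + (1−p)·(-7) = 19p - 7
  Player 2's expected payoff from A: p·(-6) + (1−p)·(-2) = -4p - 2
  19p - 7 = -4p - 2  ⇒  23p = 5  ⇒  p = 5/23.
For Player 1 to be willing to mix, Player 1 must be indifferent between A and B, which pins down Player 2's mix.
  Player 1's expected payoff from A: q·(-1) + (1−q)·5 = -6q + 5
  Player 1's expected payoff from B: q·12 + (1−q)·(-5) = 17q - 5
  -6q + 5 = 17q - 5  ⇒  -23q = -10  ⇒  q = 10/23.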